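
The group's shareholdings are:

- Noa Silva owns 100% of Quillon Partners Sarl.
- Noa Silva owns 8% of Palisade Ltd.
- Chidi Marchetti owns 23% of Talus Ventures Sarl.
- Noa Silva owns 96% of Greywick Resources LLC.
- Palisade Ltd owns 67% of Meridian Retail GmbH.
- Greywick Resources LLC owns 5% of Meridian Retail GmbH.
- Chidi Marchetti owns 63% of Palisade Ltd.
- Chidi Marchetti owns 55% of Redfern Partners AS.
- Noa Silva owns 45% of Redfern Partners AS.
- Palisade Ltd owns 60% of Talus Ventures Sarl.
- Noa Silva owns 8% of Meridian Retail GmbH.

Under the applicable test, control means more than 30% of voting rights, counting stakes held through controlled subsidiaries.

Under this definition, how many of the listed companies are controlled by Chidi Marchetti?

4

Chidi holds 55% of Redfern, so Chidi controls Redfern.
Chidi holds 63% of Palisade, so Chidi controls Palisade.
Palisade holds 67% of Meridian, so Chidi controls Meridian.
Chidi and Palisade together hold 23% + 60% = 83% of Talus, so Chidi controls Talus.
No other company's threshold is met.
Chidi controls 4 companies.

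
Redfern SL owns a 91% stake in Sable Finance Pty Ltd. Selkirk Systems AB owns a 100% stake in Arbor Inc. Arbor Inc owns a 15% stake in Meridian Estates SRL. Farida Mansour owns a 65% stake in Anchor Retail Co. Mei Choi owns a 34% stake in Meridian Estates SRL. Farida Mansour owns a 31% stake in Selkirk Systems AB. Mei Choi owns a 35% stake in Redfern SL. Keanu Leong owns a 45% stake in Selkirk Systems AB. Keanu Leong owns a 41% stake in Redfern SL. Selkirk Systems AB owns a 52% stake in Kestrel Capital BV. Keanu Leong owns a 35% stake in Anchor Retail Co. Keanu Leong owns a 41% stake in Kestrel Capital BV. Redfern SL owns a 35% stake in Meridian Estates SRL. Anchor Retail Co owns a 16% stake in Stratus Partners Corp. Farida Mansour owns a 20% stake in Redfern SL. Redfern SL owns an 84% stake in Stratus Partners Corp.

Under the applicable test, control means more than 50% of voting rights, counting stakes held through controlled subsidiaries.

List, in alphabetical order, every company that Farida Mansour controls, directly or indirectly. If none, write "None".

Farida holds 65% of Anchor, so Farida controls Anchor.
No other company's threshold is met.

Anchor Retail Co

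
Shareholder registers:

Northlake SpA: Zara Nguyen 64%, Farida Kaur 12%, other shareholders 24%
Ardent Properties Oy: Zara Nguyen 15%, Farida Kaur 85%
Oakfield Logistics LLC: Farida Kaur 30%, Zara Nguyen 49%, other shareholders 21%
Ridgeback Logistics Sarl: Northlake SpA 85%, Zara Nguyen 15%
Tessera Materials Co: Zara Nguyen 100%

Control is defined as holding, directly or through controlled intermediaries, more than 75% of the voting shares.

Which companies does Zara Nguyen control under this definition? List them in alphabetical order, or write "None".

Tessera Materials Co

Zara holds 100% of Tessera, so Zara controls Tessera.
No other company's threshold is met.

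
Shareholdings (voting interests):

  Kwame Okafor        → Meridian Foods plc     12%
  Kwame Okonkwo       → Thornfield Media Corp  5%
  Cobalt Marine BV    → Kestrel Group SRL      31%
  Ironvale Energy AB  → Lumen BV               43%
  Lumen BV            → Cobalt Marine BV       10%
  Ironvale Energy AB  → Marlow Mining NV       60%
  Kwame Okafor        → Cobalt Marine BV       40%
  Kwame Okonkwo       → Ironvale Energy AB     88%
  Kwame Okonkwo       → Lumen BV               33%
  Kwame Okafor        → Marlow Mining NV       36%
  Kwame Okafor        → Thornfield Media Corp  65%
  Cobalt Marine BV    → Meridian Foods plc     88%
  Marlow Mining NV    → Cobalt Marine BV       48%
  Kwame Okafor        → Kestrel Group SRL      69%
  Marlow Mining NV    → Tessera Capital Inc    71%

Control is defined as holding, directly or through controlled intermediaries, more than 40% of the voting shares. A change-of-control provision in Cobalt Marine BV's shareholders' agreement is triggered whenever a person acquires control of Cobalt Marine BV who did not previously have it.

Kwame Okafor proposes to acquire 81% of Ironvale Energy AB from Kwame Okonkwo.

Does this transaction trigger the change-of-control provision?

Yes

The purchase adds only to Kwame Okafor's holdings (Kwame Okonkwo's stake shrinks), so Kwame Okafor is the only person who could newly come to control Cobalt.
Kwame Okafor holds 69% of Kestrel, so Kwame Okafor controls Kestrel.
Kwame Okafor holds 65% of Thornfield, so Kwame Okafor controls Thornfield.
In Cobalt, Kwame Okafor's side holds only 40%, not > 40%.
So before the transaction, Kwame Okafor does not control Cobalt.
After the purchase, Kwame Okafor holds 81% of Ironvale directly, and Kwame Okonkwo's stake falls to 7%.
Kwame Okafor holds 81% of Ironvale, so Kwame Okafor controls Ironvale.
Kwame Okafor and Ironvale together hold 36% + 60% = 96% of Marlow, so Kwame Okafor controls Marlow.
Ironvale holds 43% of Lumen, so Kwame Okafor controls Lumen.
Lumen and Kwame Okafor and Marlow together hold 10% + 40% + 48% = 98% of Cobalt, so Kwame Okafor controls Cobalt.
Kwame Okafor did not control Cobalt before and does after, so the clause is triggered.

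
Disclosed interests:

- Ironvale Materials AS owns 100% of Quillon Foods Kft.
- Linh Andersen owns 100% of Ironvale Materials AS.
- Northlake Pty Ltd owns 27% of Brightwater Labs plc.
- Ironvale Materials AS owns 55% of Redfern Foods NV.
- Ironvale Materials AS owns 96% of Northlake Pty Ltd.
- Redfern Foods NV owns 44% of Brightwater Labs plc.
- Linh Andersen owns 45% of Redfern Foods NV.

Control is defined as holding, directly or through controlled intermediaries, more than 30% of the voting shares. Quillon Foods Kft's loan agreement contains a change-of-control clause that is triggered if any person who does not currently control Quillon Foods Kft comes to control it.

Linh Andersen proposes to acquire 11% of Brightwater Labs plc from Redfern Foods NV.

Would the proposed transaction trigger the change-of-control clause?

The purchase adds only to Linh's holdings (Redfern's stake shrinks), so Linh is the only person who could newly come to control Quillon.
Linh holds 100% of Ironvale, so Linh controls Ironvale.
Ironvale holds 100% of Quillon, so Linh controls Quillon.
So Linh already controls Quillon before the transaction.
After the purchase, Linh holds 11% of Brightwater directly, and Redfern's stake falls to 33%.
Linh controlled Quillon already, so this is not a new person acquiring control; every other person's position is unchanged or reduced.
No new person acquires control, so the clause is not triggered.

No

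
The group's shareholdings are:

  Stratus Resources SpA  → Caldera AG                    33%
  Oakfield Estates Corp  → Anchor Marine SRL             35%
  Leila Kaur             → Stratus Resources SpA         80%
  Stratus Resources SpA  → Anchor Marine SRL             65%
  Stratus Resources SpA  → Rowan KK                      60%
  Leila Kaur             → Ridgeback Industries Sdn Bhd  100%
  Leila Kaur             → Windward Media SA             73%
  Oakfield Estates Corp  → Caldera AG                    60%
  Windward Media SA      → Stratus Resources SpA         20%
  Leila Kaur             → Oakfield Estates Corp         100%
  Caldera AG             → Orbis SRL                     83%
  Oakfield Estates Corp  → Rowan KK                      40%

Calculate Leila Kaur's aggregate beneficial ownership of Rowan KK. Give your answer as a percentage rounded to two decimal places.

96.76%

Leila reaches Rowan along 3 paths.
Via Oakfield: 100% × 40% = 40%.
Via Windward → Stratus: 73% × 20% × 60% = 8.76%.
Via Stratus: 80% × 60% = 48%.
Total: 40% + 8.76% + 48% = 96.76%.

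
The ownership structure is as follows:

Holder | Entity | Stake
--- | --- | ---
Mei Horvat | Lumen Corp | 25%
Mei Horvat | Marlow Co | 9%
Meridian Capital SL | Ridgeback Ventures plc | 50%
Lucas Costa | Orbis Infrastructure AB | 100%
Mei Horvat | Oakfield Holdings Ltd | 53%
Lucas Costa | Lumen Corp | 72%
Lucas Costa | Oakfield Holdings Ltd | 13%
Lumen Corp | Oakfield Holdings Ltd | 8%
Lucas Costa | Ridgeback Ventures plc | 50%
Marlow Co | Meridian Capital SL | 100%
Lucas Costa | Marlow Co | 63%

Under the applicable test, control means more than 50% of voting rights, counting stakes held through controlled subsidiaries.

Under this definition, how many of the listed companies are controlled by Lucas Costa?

Lucas holds 63% of Marlow, so Lucas controls Marlow.
Lucas holds 72% of Lumen, so Lucas controls Lumen.
Lucas holds 100% of Orbis, so Lucas controls Orbis.
Marlow holds 100% of Meridian, so Lucas controls Meridian.
Lucas and Meridian together hold 50% + 50% = 100% of Ridgeback, so Lucas controls Ridgeback.
No other company's threshold is met.
Lucas controls 5 companies.

5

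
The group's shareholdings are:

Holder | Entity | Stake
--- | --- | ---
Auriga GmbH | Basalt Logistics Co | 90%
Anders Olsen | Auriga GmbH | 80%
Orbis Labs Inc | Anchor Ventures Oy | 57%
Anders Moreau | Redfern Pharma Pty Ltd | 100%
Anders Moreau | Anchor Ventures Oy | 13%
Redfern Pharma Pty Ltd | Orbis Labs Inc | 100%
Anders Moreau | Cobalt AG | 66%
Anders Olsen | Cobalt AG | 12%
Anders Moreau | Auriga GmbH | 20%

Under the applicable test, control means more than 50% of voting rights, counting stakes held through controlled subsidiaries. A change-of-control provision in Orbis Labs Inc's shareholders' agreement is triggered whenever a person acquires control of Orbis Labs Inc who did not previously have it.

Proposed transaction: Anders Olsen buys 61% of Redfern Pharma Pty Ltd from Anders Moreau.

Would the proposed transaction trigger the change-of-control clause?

Yes

The purchase adds only to Anders Olsen's holdings (Anders Moreau's stake shrinks), so Anders Olsen is the only person who could newly come to control Orbis.
Anders Olsen holds 80% of Auriga, so Anders Olsen controls Auriga.
Auriga holds 90% of Basalt, so Anders Olsen controls Basalt.
Neither Anders Olsen nor any entity Anders Olsen controls holds any voting interest in Orbis.
So before the transaction, Anders Olsen does not control Orbis.
After the purchase, Anders Olsen holds 61% of Redfern directly, and Anders Moreau's stake falls to 39%.
Anders Olsen holds 61% of Redfern, so Anders Olsen controls Redfern.
Redfern holds 100% of Orbis, so Anders Olsen controls Orbis.
Anders Olsen did not control Orbis before and does after, so the clause is triggered.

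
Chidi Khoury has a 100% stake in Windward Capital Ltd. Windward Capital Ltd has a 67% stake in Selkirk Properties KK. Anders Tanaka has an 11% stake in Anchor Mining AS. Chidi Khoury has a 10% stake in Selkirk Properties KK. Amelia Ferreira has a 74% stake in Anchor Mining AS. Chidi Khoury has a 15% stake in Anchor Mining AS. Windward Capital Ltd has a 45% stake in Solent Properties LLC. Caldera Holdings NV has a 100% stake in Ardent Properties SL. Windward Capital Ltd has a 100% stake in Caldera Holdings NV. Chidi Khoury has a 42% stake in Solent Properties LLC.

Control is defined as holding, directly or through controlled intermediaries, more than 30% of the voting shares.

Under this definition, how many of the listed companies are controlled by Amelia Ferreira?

Amelia holds 74% of Anchor, so Amelia controls Anchor.
No other company's threshold is met.
Amelia controls 1 company.

1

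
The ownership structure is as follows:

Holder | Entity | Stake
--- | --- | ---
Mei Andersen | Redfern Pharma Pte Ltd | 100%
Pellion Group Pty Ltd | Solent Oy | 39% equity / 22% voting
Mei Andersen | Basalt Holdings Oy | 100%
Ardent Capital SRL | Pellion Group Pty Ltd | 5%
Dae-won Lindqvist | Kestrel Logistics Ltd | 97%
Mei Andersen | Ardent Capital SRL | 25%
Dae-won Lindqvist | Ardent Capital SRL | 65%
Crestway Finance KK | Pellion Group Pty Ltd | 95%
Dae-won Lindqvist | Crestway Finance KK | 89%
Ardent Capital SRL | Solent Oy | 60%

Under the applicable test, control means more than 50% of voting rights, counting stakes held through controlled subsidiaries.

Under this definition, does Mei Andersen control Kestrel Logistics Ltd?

Mei holds 100% of Basalt, so Mei controls Basalt.
Mei holds 100% of Redfern, so Mei controls Redfern.
Neither Mei nor any entity Mei controls holds any voting interest in Kestrel.
So Mei does not control Kestrel.

No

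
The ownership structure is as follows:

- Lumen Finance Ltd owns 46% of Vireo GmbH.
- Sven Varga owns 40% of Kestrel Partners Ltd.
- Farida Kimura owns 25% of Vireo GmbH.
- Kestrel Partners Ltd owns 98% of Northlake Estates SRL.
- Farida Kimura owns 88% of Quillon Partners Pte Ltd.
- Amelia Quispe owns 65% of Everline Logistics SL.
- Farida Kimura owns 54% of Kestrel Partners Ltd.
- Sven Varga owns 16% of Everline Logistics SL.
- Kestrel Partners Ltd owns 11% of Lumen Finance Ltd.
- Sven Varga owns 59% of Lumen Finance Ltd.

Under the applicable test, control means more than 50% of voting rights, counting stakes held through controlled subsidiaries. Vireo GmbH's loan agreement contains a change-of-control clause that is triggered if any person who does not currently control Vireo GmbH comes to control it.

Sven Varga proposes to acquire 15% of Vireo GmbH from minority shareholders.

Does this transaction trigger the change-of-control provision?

The purchase changes only Sven's holdings, so Sven is the only person who could newly come to control Vireo.
Sven holds 59% of Lumen, so Sven controls Lumen.
In Vireo, Sven's side holds only 46%, not > 50%.
So before the transaction, Sven does not control Vireo.
After the purchase, Sven holds 15% of Vireo directly.
Lumen and Sven together hold 46% + 15% = 61% of Vireo, so Sven controls Vireo.
Sven did not control Vireo before and does after, so the clause is triggered.

Yes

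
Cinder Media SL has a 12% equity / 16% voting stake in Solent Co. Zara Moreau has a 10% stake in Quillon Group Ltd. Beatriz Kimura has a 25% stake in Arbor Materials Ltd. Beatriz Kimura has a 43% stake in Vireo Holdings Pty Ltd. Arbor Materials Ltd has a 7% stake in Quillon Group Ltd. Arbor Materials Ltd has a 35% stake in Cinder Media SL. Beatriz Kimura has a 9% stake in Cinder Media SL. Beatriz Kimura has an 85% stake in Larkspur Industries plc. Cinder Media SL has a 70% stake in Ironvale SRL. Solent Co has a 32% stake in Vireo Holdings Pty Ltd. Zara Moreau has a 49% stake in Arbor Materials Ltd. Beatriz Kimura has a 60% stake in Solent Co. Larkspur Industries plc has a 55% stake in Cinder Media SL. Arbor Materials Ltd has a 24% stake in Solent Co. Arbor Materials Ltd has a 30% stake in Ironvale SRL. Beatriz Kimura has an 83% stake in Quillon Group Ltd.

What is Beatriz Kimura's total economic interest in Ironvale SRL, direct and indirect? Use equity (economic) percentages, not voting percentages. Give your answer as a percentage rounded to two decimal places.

Beatriz reaches Ironvale along 4 paths.
Via Arbor: 25% × 30% = 7.5%.
Via Arbor → Cinder: 25% × 35% × 70% = 6.125%.
Via Larkspur → Cinder: 85% × 55% × 70% = 32.725%.
Via Cinder: 9% × 70% = 6.3%.
Total: 7.5% + 6.125% + 32.725% + 6.3% = 52.65%.

52.65%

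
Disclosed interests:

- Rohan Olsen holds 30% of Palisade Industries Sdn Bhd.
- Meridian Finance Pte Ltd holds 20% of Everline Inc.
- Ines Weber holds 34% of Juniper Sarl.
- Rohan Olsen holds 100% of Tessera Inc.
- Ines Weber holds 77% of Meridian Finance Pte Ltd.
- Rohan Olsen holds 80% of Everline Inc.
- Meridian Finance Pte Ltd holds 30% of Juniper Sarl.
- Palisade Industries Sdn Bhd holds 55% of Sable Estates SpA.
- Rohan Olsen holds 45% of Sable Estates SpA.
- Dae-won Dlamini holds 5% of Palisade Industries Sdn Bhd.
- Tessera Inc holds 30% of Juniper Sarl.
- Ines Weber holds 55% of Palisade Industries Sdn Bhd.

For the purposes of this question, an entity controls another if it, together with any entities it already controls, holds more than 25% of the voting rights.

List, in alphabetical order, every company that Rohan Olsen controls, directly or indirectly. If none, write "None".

Rohan holds 30% of Palisade, so Rohan controls Palisade.
Rohan holds 80% of Everline, so Rohan controls Everline.
Rohan holds 100% of Tessera, so Rohan controls Tessera.
Tessera holds 30% of Juniper, so Rohan controls Juniper.
Rohan and Palisade together hold 45% + 55% = 100% of Sable, so Rohan controls Sable.
No other company's threshold is met.

Everline Inc, Juniper Sarl, Palisade Industries Sdn Bhd, Sable Estates SpA, Tessera Inc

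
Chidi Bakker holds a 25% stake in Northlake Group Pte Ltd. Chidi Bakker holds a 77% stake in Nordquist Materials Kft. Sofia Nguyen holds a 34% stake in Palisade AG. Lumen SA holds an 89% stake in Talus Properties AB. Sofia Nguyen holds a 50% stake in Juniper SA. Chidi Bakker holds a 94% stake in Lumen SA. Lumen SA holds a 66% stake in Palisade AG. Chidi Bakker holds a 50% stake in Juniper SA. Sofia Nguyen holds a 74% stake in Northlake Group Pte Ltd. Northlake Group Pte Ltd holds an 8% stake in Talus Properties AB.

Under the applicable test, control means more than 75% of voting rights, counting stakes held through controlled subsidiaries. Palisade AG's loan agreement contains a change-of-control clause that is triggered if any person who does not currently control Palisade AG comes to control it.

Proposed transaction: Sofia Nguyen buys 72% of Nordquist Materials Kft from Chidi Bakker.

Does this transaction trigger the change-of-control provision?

The purchase adds only to Sofia's holdings (Chidi's stake shrinks), so Sofia is the only person who could newly come to control Palisade.
Sofia's largest direct stake is 74% in Northlake, which does not meet the threshold, so Sofia controls no company.
In Palisade, Sofia's side holds only 34%, not > 75%.
So before the transaction, Sofia does not control Palisade.
After the purchase, Sofia holds 72% of Nordquist directly, and Chidi's stake falls to 5%.
Sofia's side now holds 72% of Nordquist, not > 75%, so Sofia still does not control Nordquist.
After the transaction, Sofia's side holds 34% of Palisade, not > 75%, so Sofia still does not control Palisade.
No new person acquires control, so the clause is not triggered.

No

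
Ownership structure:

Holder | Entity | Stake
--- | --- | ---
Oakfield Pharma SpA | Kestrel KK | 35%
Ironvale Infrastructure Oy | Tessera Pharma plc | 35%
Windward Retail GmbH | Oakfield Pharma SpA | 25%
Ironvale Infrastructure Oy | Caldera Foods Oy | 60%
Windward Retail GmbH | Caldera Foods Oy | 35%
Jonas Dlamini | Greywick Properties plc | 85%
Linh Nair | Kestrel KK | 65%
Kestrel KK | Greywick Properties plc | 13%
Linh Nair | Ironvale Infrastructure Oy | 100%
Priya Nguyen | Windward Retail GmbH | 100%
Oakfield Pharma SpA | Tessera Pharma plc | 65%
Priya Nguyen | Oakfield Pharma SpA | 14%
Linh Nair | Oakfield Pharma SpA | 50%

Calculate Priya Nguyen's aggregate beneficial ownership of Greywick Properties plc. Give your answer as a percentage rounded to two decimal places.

1.77%

Priya reaches Greywick along 2 paths.
Via Windward → Oakfield → Kestrel: 100% × 25% × 35% × 13% = 1.1375%.
Via Oakfield → Kestrel: 14% × 35% × 13% = 0.637%.
Total: 1.1375% + 0.637% = 1.7745%.
Rounded: 1.77%.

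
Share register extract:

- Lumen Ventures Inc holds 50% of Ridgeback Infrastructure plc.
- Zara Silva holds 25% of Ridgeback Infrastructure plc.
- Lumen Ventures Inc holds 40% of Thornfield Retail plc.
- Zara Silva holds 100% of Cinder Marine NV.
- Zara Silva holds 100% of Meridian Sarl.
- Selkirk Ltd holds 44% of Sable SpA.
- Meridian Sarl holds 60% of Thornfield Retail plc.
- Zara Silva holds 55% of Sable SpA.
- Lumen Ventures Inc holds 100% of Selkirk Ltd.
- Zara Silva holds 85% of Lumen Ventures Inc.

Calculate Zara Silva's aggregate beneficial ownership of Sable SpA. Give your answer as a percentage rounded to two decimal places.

92.40%

Zara reaches Sable along 2 paths.
Direct stake: 55% = 55%.
Via Lumen → Selkirk: 85% × 100% × 44% = 37.4%.
Total: 55% + 37.4% = 92.4%.
Rounded: 92.40%.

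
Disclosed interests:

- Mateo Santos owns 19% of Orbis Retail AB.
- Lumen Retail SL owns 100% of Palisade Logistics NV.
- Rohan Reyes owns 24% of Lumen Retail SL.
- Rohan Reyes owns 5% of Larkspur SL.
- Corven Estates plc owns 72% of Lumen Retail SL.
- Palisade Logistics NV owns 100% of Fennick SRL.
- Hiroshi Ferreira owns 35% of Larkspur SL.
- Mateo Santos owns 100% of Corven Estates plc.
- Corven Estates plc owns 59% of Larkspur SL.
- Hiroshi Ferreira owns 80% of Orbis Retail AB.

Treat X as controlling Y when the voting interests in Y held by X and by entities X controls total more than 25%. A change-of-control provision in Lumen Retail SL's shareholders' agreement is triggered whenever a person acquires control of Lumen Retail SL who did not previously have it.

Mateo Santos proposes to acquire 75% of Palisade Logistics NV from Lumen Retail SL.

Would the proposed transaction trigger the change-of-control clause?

The purchase adds only to Mateo's holdings (Lumen's stake shrinks), so Mateo is the only person who could newly come to control Lumen.
Mateo holds 100% of Corven, so Mateo controls Corven.
Corven holds 72% of Lumen, so Mateo controls Lumen.
So Mateo already controls Lumen before the transaction.
After the purchase, Mateo holds 75% of Palisade directly, and Lumen's stake falls to 25%.
Mateo controlled Lumen already, so this is not a new person acquiring control; every other person's position is unchanged or reduced.
No new person acquires control, so the clause is not triggered.

No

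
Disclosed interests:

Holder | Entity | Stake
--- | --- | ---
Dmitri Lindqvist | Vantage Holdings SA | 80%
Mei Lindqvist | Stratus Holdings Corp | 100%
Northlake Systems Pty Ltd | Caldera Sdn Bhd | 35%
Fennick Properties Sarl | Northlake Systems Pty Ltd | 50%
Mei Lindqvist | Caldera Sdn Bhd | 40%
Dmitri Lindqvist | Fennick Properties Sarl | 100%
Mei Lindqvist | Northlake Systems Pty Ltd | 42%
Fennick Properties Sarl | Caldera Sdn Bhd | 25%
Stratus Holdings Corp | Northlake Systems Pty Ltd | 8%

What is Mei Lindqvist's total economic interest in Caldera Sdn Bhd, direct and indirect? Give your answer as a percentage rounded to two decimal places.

57.50%

Mei reaches Caldera along 3 paths.
Via Northlake: 42% × 35% = 14.7%.
Via Stratus → Northlake: 100% × 8% × 35% = 2.8%.
Direct stake: 40% = 40%.
Total: 14.7% + 2.8% + 40% = 57.5%.
Rounded: 57.50%.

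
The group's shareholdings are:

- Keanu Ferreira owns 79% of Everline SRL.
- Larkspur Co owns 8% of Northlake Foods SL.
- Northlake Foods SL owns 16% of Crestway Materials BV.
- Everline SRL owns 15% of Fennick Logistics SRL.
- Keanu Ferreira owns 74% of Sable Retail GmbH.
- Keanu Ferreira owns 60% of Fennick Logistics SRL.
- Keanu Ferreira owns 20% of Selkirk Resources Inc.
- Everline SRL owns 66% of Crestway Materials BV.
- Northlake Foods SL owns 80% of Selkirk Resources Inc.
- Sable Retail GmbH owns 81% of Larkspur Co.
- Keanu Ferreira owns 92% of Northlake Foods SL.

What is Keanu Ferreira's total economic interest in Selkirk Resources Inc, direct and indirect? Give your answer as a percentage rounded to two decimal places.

97.44%

Keanu reaches Selkirk along 3 paths.
Direct stake: 20% = 20%.
Via Northlake: 92% × 80% = 73.6%.
Via Sable → Larkspur → Northlake: 74% × 81% × 8% × 80% = 3.83616%.
Total: 20% + 73.6% + 3.83616% = 97.43616%.
Rounded: 97.44%.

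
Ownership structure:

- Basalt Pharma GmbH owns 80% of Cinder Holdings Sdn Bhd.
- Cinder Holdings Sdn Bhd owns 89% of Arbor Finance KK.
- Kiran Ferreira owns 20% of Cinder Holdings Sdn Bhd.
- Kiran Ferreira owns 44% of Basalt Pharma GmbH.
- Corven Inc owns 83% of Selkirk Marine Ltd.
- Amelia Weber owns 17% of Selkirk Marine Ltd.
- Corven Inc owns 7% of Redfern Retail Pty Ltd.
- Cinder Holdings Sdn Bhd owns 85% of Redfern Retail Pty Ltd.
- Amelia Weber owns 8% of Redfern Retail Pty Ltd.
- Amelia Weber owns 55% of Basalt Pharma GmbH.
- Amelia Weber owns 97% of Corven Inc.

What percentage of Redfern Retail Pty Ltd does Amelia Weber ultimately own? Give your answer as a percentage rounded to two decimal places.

52.19%

Amelia reaches Redfern along 3 paths.
Direct stake: 8% = 8%.
Via Basalt → Cinder: 55% × 80% × 85% = 37.4%.
Via Corven: 97% × 7% = 6.79%.
Total: 8% + 37.4% + 6.79% = 52.19%.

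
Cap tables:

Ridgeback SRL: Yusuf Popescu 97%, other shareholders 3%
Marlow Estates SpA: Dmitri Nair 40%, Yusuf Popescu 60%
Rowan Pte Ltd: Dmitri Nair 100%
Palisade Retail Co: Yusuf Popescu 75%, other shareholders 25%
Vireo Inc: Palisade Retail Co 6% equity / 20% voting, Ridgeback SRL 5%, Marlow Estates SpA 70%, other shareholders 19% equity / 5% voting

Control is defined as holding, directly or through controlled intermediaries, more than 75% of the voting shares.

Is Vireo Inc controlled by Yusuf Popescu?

No

Yusuf holds 97% of Ridgeback, so Yusuf controls Ridgeback.
In Vireo, Yusuf's side holds only 5%, not > 75%.
So Yusuf does not control Vireo.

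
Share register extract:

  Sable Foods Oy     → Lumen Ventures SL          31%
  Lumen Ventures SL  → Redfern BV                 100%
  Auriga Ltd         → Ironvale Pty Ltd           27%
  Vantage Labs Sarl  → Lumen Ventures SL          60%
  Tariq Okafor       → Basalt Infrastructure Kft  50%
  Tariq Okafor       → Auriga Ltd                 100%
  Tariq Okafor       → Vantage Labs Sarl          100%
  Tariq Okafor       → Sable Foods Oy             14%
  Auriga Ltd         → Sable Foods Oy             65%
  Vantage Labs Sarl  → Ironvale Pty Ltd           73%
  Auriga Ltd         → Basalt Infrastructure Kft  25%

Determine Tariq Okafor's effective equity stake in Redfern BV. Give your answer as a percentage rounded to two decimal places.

Tariq reaches Redfern along 3 paths.
Via Vantage → Lumen: 100% × 60% × 100% = 60%.
Via Sable → Lumen: 14% × 31% × 100% = 4.34%.
Via Auriga → Sable → Lumen: 100% × 65% × 31% × 100% = 20.15%.
Total: 60% + 4.34% + 20.15% = 84.49%.

84.49%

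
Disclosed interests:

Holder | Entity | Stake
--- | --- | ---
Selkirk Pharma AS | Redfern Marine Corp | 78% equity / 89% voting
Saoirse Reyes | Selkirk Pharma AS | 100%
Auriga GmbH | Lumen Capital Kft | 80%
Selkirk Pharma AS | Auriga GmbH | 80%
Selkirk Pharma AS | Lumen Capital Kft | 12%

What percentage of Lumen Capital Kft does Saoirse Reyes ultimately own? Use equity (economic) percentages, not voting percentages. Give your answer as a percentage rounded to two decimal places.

76.00%

Saoirse reaches Lumen along 2 paths.
Via Selkirk → Auriga: 100% × 80% × 80% = 64%.
Via Selkirk: 100% × 12% = 12%.
Total: 64% + 12% = 76%.
Rounded: 76.00%.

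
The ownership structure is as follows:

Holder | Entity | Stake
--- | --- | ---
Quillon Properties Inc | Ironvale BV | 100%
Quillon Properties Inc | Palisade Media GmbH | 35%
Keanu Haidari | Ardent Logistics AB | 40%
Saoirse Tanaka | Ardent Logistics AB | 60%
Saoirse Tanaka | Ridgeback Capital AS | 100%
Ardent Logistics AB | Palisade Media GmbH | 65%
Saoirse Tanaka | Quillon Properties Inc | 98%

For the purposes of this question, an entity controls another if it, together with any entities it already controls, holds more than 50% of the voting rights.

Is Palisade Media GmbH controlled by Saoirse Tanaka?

Yes

Saoirse holds 98% of Quillon, so Saoirse controls Quillon.
Saoirse holds 60% of Ardent, so Saoirse controls Ardent.
Ardent and Quillon together hold 65% + 35% = 100% of Palisade, so Saoirse controls Palisade.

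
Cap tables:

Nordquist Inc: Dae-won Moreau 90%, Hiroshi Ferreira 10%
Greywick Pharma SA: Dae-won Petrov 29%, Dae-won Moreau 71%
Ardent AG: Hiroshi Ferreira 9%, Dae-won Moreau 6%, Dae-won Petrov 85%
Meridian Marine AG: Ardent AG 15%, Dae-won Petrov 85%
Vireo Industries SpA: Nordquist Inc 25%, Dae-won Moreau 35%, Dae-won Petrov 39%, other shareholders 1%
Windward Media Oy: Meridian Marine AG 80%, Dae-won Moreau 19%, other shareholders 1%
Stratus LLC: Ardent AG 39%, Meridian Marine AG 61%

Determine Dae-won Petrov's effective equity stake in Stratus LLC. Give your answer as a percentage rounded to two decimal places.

Dae-won Petrov reaches Stratus along 3 paths.
Via Ardent: 85% × 39% = 33.15%.
Via Ardent → Meridian: 85% × 15% × 61% = 7.7775%.
Via Meridian: 85% × 61% = 51.85%.
Total: 33.15% + 7.7775% + 51.85% = 92.7775%.
Rounded: 92.78%.

92.78%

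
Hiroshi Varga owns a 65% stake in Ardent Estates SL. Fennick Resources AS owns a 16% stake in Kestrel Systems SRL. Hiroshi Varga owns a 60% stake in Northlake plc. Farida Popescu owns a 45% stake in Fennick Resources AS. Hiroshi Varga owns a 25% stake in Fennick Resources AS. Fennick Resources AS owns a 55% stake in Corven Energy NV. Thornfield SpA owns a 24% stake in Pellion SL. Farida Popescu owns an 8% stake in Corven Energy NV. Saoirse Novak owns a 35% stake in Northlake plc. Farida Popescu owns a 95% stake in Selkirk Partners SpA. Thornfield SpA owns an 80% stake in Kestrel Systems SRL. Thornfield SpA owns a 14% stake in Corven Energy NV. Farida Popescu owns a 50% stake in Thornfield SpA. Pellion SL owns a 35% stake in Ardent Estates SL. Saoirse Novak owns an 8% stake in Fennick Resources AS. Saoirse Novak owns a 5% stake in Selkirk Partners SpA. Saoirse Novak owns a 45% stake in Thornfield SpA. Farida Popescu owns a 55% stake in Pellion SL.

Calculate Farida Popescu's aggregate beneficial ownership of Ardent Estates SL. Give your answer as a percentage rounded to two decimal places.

23.45%

Farida reaches Ardent along 2 paths.
Via Pellion: 55% × 35% = 19.25%.
Via Thornfield → Pellion: 50% × 24% × 35% = 4.2%.
Total: 19.25% + 4.2% = 23.45%.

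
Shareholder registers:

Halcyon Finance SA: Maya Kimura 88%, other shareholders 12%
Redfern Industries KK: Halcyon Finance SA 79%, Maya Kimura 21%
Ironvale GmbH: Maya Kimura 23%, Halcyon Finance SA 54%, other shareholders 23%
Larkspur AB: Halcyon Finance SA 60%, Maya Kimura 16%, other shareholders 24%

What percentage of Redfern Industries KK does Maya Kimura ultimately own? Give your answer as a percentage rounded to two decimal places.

Maya reaches Redfern along 2 paths.
Via Halcyon: 88% × 79% = 69.52%.
Direct stake: 21% = 21%.
Total: 69.52% + 21% = 90.52%.

90.52%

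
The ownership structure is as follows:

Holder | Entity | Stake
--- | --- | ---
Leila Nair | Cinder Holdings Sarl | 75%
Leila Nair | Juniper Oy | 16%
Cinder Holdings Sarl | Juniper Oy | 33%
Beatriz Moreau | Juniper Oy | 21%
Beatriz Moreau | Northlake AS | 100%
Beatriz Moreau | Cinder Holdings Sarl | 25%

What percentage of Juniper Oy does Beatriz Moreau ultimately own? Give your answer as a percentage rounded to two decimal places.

29.25%

Beatriz reaches Juniper along 2 paths.
Via Cinder: 25% × 33% = 8.25%.
Direct stake: 21% = 21%.
Total: 8.25% + 21% = 29.25%.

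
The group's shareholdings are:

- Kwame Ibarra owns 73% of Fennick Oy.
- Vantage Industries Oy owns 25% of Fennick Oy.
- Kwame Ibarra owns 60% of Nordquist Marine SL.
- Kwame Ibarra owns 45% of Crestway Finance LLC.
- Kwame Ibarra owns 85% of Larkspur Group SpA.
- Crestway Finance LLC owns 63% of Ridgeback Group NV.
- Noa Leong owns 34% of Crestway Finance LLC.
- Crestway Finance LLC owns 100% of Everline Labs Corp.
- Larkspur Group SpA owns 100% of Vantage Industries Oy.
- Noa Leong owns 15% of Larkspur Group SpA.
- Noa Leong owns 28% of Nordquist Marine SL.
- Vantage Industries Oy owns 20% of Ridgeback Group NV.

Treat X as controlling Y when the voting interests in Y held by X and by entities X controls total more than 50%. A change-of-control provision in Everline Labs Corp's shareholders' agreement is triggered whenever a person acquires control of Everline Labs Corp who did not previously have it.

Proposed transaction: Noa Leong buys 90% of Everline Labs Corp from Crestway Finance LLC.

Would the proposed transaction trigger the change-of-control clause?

The purchase adds only to Noa's holdings (Crestway's stake shrinks), so Noa is the only person who could newly come to control Everline.
Noa's largest direct stake is 34% in Crestway, which does not meet the threshold, so Noa controls no company.
Neither Noa nor any entity Noa controls holds any voting interest in Everline.
So before the transaction, Noa does not control Everline.
After the purchase, Noa holds 90% of Everline directly, and Crestway's stake falls to 10%.
Noa holds 90% of Everline, so Noa controls Everline.
Noa did not control Everline before and does after, so the clause is triggered.

Yes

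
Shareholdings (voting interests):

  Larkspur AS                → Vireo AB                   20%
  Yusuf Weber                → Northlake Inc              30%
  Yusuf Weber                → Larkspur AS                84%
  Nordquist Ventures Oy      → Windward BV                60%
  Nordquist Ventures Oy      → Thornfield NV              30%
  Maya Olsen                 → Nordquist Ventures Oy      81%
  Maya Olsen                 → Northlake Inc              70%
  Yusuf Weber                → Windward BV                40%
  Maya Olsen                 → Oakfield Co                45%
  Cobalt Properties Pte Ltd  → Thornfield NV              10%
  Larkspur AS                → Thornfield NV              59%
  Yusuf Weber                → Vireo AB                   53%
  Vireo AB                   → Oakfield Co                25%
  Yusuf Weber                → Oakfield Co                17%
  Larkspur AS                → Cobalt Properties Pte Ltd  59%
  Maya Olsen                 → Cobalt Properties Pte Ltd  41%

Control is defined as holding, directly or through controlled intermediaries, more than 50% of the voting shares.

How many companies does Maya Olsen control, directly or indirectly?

Maya holds 81% of Nordquist, so Maya controls Nordquist.
Nordquist holds 60% of Windward, so Maya controls Windward.
Maya holds 70% of Northlake, so Maya controls Northlake.
No other company's threshold is met.
Maya controls 3 companies.

3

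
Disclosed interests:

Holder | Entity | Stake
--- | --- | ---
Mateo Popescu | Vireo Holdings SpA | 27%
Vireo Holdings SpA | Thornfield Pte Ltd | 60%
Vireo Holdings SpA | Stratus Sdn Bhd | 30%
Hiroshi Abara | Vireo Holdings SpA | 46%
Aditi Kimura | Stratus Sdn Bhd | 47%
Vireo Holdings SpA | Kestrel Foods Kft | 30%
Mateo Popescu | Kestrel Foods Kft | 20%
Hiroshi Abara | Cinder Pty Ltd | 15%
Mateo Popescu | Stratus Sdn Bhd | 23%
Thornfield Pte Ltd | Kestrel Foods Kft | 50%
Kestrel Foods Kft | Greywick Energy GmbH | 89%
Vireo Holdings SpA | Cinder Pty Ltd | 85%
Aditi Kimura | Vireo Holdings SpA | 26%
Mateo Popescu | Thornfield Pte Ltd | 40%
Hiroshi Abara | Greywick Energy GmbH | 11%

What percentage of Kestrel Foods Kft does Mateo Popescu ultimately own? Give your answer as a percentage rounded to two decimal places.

Mateo reaches Kestrel along 4 paths.
Via Vireo → Thornfield: 27% × 60% × 50% = 8.1%.
Via Thornfield: 40% × 50% = 20%.
Via Vireo: 27% × 30% = 8.1%.
Direct stake: 20% = 20%.
Total: 8.1% + 20% + 8.1% + 20% = 56.2%.
Rounded: 56.20%.

56.20%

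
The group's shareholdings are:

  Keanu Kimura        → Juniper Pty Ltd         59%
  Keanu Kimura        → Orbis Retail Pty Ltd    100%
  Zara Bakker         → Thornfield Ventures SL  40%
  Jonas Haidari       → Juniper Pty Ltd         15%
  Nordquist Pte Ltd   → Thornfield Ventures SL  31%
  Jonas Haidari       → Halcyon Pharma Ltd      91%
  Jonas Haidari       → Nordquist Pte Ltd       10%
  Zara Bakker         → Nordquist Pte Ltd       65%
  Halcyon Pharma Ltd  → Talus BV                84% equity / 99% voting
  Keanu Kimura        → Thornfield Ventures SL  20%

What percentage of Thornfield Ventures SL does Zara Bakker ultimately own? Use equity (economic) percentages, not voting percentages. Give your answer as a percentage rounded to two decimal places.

Zara reaches Thornfield along 2 paths.
Via Nordquist: 65% × 31% = 20.15%.
Direct stake: 40% = 40%.
Total: 20.15% + 40% = 60.15%.

60.15%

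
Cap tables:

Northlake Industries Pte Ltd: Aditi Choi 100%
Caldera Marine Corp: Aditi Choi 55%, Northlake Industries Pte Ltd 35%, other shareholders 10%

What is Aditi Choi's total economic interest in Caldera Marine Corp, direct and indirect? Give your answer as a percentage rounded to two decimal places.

Aditi reaches Caldera along 2 paths.
Direct stake: 55% = 55%.
Via Northlake: 100% × 35% = 35%.
Total: 55% + 35% = 90%.
Rounded: 90.00%.

90.00%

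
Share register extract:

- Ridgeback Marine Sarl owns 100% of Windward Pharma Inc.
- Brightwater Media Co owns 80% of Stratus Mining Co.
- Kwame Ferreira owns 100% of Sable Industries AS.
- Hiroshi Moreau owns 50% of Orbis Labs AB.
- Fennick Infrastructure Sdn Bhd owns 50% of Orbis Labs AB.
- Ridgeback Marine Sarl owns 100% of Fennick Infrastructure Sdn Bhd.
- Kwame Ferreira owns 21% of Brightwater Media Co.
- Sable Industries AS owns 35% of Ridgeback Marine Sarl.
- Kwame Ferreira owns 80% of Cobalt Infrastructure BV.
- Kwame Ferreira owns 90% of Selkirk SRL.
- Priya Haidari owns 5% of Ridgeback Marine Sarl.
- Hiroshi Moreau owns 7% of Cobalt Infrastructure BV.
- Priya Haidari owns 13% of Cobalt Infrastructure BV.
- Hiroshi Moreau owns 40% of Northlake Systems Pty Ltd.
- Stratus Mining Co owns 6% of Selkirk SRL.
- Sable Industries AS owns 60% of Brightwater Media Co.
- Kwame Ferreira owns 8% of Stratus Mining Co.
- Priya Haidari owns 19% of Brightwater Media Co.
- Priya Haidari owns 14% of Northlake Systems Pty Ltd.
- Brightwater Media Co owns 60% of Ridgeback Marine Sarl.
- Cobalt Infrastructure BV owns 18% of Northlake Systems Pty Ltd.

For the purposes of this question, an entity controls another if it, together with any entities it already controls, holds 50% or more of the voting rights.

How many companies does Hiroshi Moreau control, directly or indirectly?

Hiroshi holds 50% of Orbis, so Hiroshi controls Orbis.
No other company's threshold is met.
Hiroshi controls 1 company.

1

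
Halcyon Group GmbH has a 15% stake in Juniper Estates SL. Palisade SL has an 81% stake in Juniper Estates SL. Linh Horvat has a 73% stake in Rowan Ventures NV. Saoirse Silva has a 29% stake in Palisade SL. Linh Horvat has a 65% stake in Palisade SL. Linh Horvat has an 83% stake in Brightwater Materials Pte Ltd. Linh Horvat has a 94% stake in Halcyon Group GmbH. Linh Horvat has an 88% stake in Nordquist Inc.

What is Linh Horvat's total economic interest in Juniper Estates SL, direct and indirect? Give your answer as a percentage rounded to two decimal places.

Linh reaches Juniper along 2 paths.
Via Halcyon: 94% × 15% = 14.1%.
Via Palisade: 65% × 81% = 52.65%.
Total: 14.1% + 52.65% = 66.75%.

66.75%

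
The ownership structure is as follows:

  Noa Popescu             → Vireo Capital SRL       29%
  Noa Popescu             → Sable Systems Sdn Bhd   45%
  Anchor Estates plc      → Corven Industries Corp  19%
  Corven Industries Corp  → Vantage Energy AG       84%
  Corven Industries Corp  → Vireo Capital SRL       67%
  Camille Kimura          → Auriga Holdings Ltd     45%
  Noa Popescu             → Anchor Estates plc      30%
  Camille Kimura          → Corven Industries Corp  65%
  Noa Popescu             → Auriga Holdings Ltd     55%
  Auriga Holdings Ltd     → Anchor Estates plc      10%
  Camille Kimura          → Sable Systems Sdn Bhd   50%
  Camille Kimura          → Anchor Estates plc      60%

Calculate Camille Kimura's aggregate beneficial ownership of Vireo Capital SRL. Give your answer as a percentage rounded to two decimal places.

Camille reaches Vireo along 3 paths.
Via Corven: 65% × 67% = 43.55%.
Via Anchor → Corven: 60% × 19% × 67% = 7.638%.
Via Auriga → Anchor → Corven: 45% × 10% × 19% × 67% = 0.57285%.
Total: 43.55% + 7.638% + 0.57285% = 51.76085%.
Rounded: 51.76%.

51.76%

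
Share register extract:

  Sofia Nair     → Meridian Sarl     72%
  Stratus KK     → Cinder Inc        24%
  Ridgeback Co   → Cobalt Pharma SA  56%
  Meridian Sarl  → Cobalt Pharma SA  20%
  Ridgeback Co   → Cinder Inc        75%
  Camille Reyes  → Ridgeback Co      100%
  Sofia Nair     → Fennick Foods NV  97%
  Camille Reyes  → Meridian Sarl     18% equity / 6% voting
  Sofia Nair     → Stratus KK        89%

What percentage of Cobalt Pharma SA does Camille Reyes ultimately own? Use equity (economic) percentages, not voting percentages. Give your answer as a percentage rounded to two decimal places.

59.60%

Camille reaches Cobalt along 2 paths.
Via Meridian: 18% × 20% = 3.6%.
Via Ridgeback: 100% × 56% = 56%.
Total: 3.6% + 56% = 59.6%.
Rounded: 59.60%.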